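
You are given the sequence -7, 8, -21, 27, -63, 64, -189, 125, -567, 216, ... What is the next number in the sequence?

Positions 1, 3, 5, … form one subsequence and positions 2, 4, 6, … form another.
Track A: -7, -21, -63, -189, -567 (geometric, ×3 each step).
Track B: 8, 27, 64, 125, 216 (the cubes 2³, 3³, 4³, …).
Term 11 comes from track A (its 6th entry): -1701.

-1701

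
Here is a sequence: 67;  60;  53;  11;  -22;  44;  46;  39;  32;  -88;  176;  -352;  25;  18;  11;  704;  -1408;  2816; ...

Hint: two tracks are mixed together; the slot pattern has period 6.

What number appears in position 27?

-31

Reading positions in blocks of 6 reveals the pattern AAABBB — 2 tracks woven together.
Subsequence A: 67, 60, 53, 46, 39, 32, 25, 18, 11 (subtracting 7 each time).
Subsequence B: 11, -22, 44, -88, 176, -352, 704, -1408, 2816 (geometric with ratio -2).
Position 27 falls in subsequence A as its term 15, giving -31.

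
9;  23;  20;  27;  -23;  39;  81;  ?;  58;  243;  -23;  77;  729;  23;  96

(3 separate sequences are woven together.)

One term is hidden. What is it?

23

Split by position mod 3: positions 1, 4, 7, … form one track, and each other residue class forms its own.
Track A = 9, 27, 81, 243, 729: multiplying by 3 each time.
Track B = 23, -23, ?, -23, 23: alternating ±23.
Track C = 20, 39, 58, 77, 96: linear: a_n = 1 + 19·n.
So the missing entry in track B is 23.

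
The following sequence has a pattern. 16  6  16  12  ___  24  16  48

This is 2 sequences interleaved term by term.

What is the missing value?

Odd-indexed and even-indexed terms follow separate rules.
Track A is 16, 16, ?, 16, which is constant 16.
Track B is 6, 12, 24, 48, which is geometric with ratio 2.
So the missing entry in track A is 16.

16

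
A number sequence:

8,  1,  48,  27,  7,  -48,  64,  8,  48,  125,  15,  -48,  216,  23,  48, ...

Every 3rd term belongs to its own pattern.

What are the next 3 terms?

Taking every 3rd term gives 3 separate tracks.
Track A: 8, 27, 64, 125, 216. Consecutive cubes n³ from n = 2.
Track B: 1, 7, 8, 15, 23. A Fibonacci-like recurrence a_n = a_{n-1} + a_{n-2}.
Track C: 48, -48, 48, -48, 48. The oscillation 48·(−1)^(n+1).
Position 16 → track A, term 6 = 343.
Position 17 → track B, term 6 = 38.
Position 18 → track C, term 6 = -48.

343, 38, -48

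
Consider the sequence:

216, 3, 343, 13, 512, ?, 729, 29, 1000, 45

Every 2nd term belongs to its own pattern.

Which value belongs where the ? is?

Taking every 2nd term gives 2 separate tracks.
Track A is 216, 343, 512, 729, 1000, which is the cubes 6³, 7³, 8³, ….
Track B is 3, 13, ?, 29, 45, which is each term equals the sum of the previous two.
Filling track B at index 3 by its rule yields 16.

16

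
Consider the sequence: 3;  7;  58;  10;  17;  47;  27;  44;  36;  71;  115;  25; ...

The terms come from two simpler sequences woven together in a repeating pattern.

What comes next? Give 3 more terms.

The slot pattern repeats as AAB (period 3), so there are 2 interleaved tracks.
Subsequence A: 3, 7, 10, 17, 27, 44, 71, 115 (Fibonacci-style (each term is the sum of the two before it)).
Subsequence B: 58, 47, 36, 25 (subtracting 11 each time).
Term 13 comes from subsequence A (its 9th entry): 186.
The 14th slot belongs to subsequence A; its 10th term is 301.
Position 15 → subsequence B, term 5 = 14.

186, 301, 14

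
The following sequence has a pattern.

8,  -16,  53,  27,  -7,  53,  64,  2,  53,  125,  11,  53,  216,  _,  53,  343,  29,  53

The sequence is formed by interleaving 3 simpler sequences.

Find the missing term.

The terms cycle through 3 interleaved subsequences.
Subsequence A = 8, 27, 64, 125, 216, 343: perfect cubes starting at 2³.
Subsequence B = -16, -7, 2, 11, ?, 29: arithmetic with common difference +9.
Subsequence C = 53, 53, 53, 53, 53, 53: the constant sequence 53.
Filling subsequence B at index 5 by its rule yields 20.

20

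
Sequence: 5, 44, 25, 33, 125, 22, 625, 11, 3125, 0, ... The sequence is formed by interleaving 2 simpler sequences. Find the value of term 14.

Split by position mod 2 into 2 tracks.
Track A = 5, 25, 125, 625, 3125: successive powers of 5.
Track B = 44, 33, 22, 11, 0: subtracting 11 each time.
The 14th slot belongs to track B; its 7th term is -22.

-22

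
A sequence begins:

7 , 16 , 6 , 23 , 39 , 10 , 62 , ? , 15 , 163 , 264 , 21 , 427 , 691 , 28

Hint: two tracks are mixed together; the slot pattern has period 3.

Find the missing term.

The slot pattern repeats as AAB (period 3), so there are 2 interleaved tracks.
Subsequence A: 7, 16, 23, 39, 62, ?, 163, 264, 427, 691 — a Fibonacci-like recurrence a_n = a_{n-1} + a_{n-2}.
Subsequence B: 6, 10, 15, 21, 28 — triangular numbers n(n+1)/2 for n = 3, 4, ….
The gap is subsequence A's term 6; the rule gives 101.

101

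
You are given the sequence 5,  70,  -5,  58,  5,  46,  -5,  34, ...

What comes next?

5

The terms cycle through 2 interleaved subsequences.
Track A: 5, -5, 5, -5 — alternating ±5.
Track B: 70, 58, 46, 34 — linear: a_n = 82 − 12·n.
Term 9 comes from track A (its 5th entry): 5.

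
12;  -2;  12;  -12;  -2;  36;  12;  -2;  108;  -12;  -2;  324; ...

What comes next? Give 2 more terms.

12, -2

Split by position mod 3 into 3 tracks.
Stream A = 12, -12, 12, -12: the oscillation 12·(−1)^(n+1).
Stream B = -2, -2, -2, -2: the constant sequence -2.
Stream C = 12, 36, 108, 324: geometric, ×3 each step.
The 13th slot belongs to stream A; its 5th term is 12.
The 14th slot belongs to stream B; its 5th term is -2.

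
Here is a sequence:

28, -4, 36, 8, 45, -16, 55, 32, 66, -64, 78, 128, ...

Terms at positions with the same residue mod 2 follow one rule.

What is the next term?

91

Positions 1, 3, 5, … form one subsequence and positions 2, 4, 6, … form another.
Track A: 28, 36, 45, 55, 66, 78 (triangular numbers n(n+1)/2 for n = 7, 8, …).
Track B: -4, 8, -16, 32, -64, 128 (geometric, ×-2 each step).
Term 13 comes from track A (its 7th entry): 91.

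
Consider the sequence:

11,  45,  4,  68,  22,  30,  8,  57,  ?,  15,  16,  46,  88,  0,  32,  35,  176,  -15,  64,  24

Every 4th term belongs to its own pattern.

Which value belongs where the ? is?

44

Taking every 4th term gives 4 separate tracks.
Track A is 11, 22, ?, 88, 176, which is a geometric progression (common ratio 2).
Track B is 45, 30, 15, 0, -15, which is linear: a_n = 60 − 15·n.
Track C is 4, 8, 16, 32, 64, which is powers of 2.
Track D is 68, 57, 46, 35, 24, which is linear: a_n = 79 − 11·n.
Track A's pattern makes the blank 44.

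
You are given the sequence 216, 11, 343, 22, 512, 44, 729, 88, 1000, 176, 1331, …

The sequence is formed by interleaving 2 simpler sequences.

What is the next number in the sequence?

352

The terms cycle through 2 interleaved subsequences.
Stream A: 216, 343, 512, 729, 1000, 1331 (perfect cubes starting at 6³).
Stream B: 11, 22, 44, 88, 176 (multiplying by 2 each time).
Term 12 comes from stream B (its 6th entry): 352.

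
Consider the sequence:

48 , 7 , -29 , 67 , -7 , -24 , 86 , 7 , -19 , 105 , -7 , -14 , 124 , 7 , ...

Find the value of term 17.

-7

Split by position mod 3: positions 1, 4, 7, … form one track, and each other residue class forms its own.
Stream A: 48, 67, 86, 105, 124 — adding 19 each time.
Stream B: 7, -7, 7, -7, 7 — oscillating between 7 and -7.
Stream C: -29, -24, -19, -14 — linear: a_n = -34 + 5·n.
The 17th slot belongs to stream B; its 6th term is -7.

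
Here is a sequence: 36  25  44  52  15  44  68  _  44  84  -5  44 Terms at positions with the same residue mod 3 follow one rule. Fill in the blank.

5

Read the sequence 3 terms at a time; column i is its own pattern.
Track A: 36, 52, 68, 84 (linear: a_n = 20 + 16·n).
Track B: 25, 15, ?, -5 (arithmetic with common difference −10).
Track C: 44, 44, 44, 44 (the constant sequence 44).
The gap is track B's term 3; the rule gives 5.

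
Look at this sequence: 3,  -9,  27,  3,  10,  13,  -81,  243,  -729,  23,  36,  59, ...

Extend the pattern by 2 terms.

2187, -6561

Reading positions in blocks of 6 reveals the pattern AAABBB — 2 tracks woven together.
Track A: 3, -9, 27, -81, 243, -729 — multiplying by -3 each time.
Track B: 3, 10, 13, 23, 36, 59 — a Fibonacci-like recurrence a_n = a_{n-1} + a_{n-2}.
Position 13 → track A, term 7 = 2187.
Term 14 comes from track A (its 8th entry): -6561.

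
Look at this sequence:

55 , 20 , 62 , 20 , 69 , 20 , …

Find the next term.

76

The terms cycle through 2 interleaved subsequences.
Subsequence A = 55, 62, 69: arithmetic with common difference +7.
Subsequence B = 20, 20, 20: always 20.
Term 7 comes from subsequence A (its 4th entry): 76.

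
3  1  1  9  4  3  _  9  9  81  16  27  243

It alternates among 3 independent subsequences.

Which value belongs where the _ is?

Read the sequence 3 terms at a time; column i is its own pattern.
Stream A is 3, 9, ?, 81, 243, which is powers of 3.
Stream B is 1, 4, 9, 16, which is consecutive squares n² from n = 1.
Stream C is 1, 3, 9, 27, which is a geometric progression (common ratio 3).
So the missing entry in stream A is 27.

27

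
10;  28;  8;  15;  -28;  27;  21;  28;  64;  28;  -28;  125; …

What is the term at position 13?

36

Split by position mod 3: positions 1, 4, 7, … form one track, and each other residue class forms its own.
Track A: 10, 15, 21, 28. The triangular numbers T_4, T_5, ….
Track B: 28, -28, 28, -28. Alternating ±28.
Track C: 8, 27, 64, 125. Consecutive cubes n³ from n = 2.
Position 13 falls in track A as its term 5, giving 36.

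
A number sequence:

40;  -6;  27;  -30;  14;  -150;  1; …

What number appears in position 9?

-12

The terms cycle through 2 interleaved subsequences.
Track A = 40, 27, 14, 1: arithmetic with common difference −13.
Track B = -6, -30, -150: geometric, ×5 each step.
Position 9 falls in track A as its term 5, giving -12.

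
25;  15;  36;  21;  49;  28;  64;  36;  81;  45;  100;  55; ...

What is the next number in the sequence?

Taking every 2nd term gives 2 separate tracks.
Subsequence A: 25, 36, 49, 64, 81, 100 (consecutive squares n² from n = 5).
Subsequence B: 15, 21, 28, 36, 45, 55 (triangular numbers starting at T_5).
Position 13 → subsequence A, term 7 = 121.

121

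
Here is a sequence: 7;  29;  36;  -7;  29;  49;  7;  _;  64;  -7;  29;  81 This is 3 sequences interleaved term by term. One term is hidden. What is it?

29

Read the sequence 3 terms at a time; column i is its own pattern.
Track A = 7, -7, 7, -7: alternating ±7.
Track B = 29, 29, ?, 29: the constant sequence 29.
Track C = 36, 49, 64, 81: perfect squares starting at 6².
So the missing entry in track B is 29.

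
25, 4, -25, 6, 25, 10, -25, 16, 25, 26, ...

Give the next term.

-25

Taking every 2nd term gives 2 separate tracks.
Track A: 25, -25, 25, -25, 25 (the oscillation 25·(−1)^(n+1)).
Track B: 4, 6, 10, 16, 26 (a Fibonacci-like recurrence a_n = a_{n-1} + a_{n-2}).
Position 11 falls in track A as its term 6, giving -25.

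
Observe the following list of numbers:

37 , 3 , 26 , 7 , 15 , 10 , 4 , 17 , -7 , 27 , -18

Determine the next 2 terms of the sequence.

44, -29

Split by position mod 2 into 2 tracks.
Stream A is 37, 26, 15, 4, -7, -18, which is arithmetic, step −11.
Stream B is 3, 7, 10, 17, 27, which is each term equals the sum of the previous two.
Position 12 → stream B, term 6 = 44.
Term 13 comes from stream A (its 7th entry): -29.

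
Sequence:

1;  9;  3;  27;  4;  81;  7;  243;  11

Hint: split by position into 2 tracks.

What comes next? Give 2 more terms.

Odd-indexed and even-indexed terms follow separate rules.
Track A: 1, 3, 4, 7, 11 — a Fibonacci-like recurrence a_n = a_{n-1} + a_{n-2}.
Track B: 9, 27, 81, 243 — powers of 3.
Position 10 → track B, term 5 = 729.
The 11th slot belongs to track A; its 6th term is 18.

729, 18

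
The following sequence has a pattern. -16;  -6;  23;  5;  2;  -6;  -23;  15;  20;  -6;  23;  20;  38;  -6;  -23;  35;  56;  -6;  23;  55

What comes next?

74

The terms cycle through 4 interleaved subsequences.
Track A = -16, 2, 20, 38, 56: adding 18 each time.
Track B = -6, -6, -6, -6, -6: always -6.
Track C = 23, -23, 23, -23, 23: the oscillation 23·(−1)^(n+1).
Track D = 5, 15, 20, 35, 55: each term equals the sum of the previous two.
The 21st slot belongs to track A; its 6th term is 74.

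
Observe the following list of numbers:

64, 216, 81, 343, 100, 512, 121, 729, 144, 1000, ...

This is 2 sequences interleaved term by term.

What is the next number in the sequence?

169

Positions 1, 3, 5, … form one subsequence and positions 2, 4, 6, … form another.
Subsequence A is 64, 81, 100, 121, 144, which is perfect squares starting at 8².
Subsequence B is 216, 343, 512, 729, 1000, which is consecutive cubes n³ from n = 6.
Position 11 → subsequence A, term 6 = 169.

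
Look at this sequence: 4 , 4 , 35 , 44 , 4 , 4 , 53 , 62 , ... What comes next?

4

The slot pattern repeats as AABB (period 4), so there are 2 interleaved tracks.
Subsequence A is 4, 4, 4, 4, which is constant 4.
Subsequence B is 35, 44, 53, 62, which is linear: a_n = 26 + 9·n.
Position 9 falls in subsequence A as its term 5, giving 4.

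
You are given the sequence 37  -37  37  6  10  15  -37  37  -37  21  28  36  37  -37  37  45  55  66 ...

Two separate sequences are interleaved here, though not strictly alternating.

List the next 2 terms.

The slot pattern repeats as AAABBB (period 6), so there are 2 interleaved tracks.
Track A: 37, -37, 37, -37, 37, -37, 37, -37, 37 (alternating ±37).
Track B: 6, 10, 15, 21, 28, 36, 45, 55, 66 (triangular numbers starting at T_3).
Position 19 falls in track A as its term 10, giving -37.
Position 20 → track A, term 11 = 37.

-37, 37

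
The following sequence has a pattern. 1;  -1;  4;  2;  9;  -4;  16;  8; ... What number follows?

25

The terms cycle through 2 interleaved subsequences.
Subsequence A is 1, 4, 9, 16, which is consecutive squares n² from n = 1.
Subsequence B is -1, 2, -4, 8, which is geometric, ×-2 each step.
Position 9 → subsequence A, term 5 = 25.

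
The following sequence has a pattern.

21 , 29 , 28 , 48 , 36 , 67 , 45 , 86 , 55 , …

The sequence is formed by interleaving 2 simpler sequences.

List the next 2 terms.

Positions 1, 3, 5, … form one subsequence and positions 2, 4, 6, … form another.
Track A is 21, 28, 36, 45, 55, which is the triangular numbers T_6, T_7, ….
Track B is 29, 48, 67, 86, which is linear: a_n = 10 + 19·n.
Term 10 comes from track B (its 5th entry): 105.
The 11th slot belongs to track A; its 6th term is 66.

105, 66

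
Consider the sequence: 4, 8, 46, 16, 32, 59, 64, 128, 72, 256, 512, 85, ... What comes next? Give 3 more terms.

1024, 2048, 98

Positions follow the repeating pattern AAB; grouping by letter gives 2 tracks.
Track A: 4, 8, 16, 32, 64, 128, 256, 512. Successive powers of 2.
Track B: 46, 59, 72, 85. Linear: a_n = 33 + 13·n.
Term 13 comes from track A (its 9th entry): 1024.
Term 14 comes from track A (its 10th entry): 2048.
The 15th slot belongs to track B; its 5th term is 98.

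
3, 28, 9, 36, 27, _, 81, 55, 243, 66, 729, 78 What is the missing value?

45

The terms cycle through 2 interleaved subsequences.
Track A: 3, 9, 27, 81, 243, 729. Geometric, ×3 each step.
Track B: 28, 36, ?, 55, 66, 78. Triangular numbers starting at T_7.
The gap is track B's term 3; the rule gives 45.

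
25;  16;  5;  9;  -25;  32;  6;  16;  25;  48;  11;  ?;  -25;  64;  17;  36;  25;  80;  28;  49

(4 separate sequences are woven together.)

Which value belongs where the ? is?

Split by position mod 4 into 4 tracks.
Stream A is 25, -25, 25, -25, 25, which is oscillating between 25 and -25.
Stream B is 16, 32, 48, 64, 80, which is linear: a_n = 16·n.
Stream C is 5, 6, 11, 17, 28, which is Fibonacci-style (each term is the sum of the two before it).
Stream D is 9, 16, ?, 36, 49, which is the squares 3², 4², 5², ….
So the missing entry in stream D is 25.

25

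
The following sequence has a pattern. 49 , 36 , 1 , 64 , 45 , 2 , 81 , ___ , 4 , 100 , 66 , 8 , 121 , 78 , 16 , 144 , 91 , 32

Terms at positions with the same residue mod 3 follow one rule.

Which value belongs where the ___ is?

55

Split by position mod 3: positions 1, 4, 7, … form one track, and each other residue class forms its own.
Track A is 49, 64, 81, 100, 121, 144, which is the squares 7², 8², 9², ….
Track B is 36, 45, ?, 66, 78, 91, which is triangular numbers starting at T_8.
Track C is 1, 2, 4, 8, 16, 32, which is powers 2^0, 2^1, 2^2, ….
The gap is track B's term 3; the rule gives 55.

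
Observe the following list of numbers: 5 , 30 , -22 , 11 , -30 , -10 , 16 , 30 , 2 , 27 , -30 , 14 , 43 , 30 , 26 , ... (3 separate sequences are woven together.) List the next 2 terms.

70, -30

The terms cycle through 3 interleaved subsequences.
Track A is 5, 11, 16, 27, 43, which is Fibonacci-style (each term is the sum of the two before it).
Track B is 30, -30, 30, -30, 30, which is the oscillation 30·(−1)^(n+1).
Track C is -22, -10, 2, 14, 26, which is adding 12 each time.
The 16th slot belongs to track A; its 6th term is 70.
Position 17 → track B, term 6 = -30.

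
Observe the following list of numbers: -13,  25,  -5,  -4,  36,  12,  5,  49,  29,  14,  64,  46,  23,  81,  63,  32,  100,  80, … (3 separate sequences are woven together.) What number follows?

41

Split by position mod 3 into 3 tracks.
Subsequence A: -13, -4, 5, 14, 23, 32. Linear: a_n = -22 + 9·n.
Subsequence B: 25, 36, 49, 64, 81, 100. The squares 5², 6², 7², ….
Subsequence C: -5, 12, 29, 46, 63, 80. Linear: a_n = -22 + 17·n.
The 19th slot belongs to subsequence A; its 7th term is 41.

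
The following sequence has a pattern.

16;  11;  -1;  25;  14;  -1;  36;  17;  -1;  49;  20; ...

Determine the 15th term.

Split by position mod 3: positions 1, 4, 7, … form one track, and each other residue class forms its own.
Subsequence A is 16, 25, 36, 49, which is perfect squares starting at 4².
Subsequence B is 11, 14, 17, 20, which is arithmetic, step +3.
Subsequence C is -1, -1, -1, which is constant -1.
Position 15 → subsequence C, term 5 = -1.

-1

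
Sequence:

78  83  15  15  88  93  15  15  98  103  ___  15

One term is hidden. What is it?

Reading positions in blocks of 4 reveals the pattern AABB — 2 tracks woven together.
Subsequence A is 78, 83, 88, 93, 98, 103, which is arithmetic, step +5.
Subsequence B is 15, 15, 15, 15, ?, 15, which is the constant sequence 15.
Filling subsequence B at index 5 by its rule yields 15.

15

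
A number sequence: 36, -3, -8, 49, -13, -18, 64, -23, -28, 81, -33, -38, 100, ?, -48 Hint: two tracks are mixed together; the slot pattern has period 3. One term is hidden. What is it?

Reading positions in blocks of 3 reveals the pattern ABB — 2 tracks woven together.
Track A: 36, 49, 64, 81, 100 (perfect squares starting at 6²).
Track B: -3, -8, -13, -18, -23, -28, -33, -38, ?, -48 (arithmetic, step −5).
The gap is track B's term 9; the rule gives -43.

-43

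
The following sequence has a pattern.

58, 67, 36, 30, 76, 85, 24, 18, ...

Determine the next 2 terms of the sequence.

94, 103

The slot pattern repeats as AABB (period 4), so there are 2 interleaved tracks.
Subsequence A: 58, 67, 76, 85 — arithmetic with common difference +9.
Subsequence B: 36, 30, 24, 18 — subtracting 6 each time.
The 9th slot belongs to subsequence A; its 5th term is 94.
Position 10 → subsequence A, term 6 = 103.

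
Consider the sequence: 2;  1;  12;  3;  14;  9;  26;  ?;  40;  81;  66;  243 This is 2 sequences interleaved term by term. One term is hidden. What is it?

27

Split by position mod 2 into 2 tracks.
Track A is 2, 12, 14, 26, 40, 66, which is a Fibonacci-like recurrence a_n = a_{n-1} + a_{n-2}.
Track B is 1, 3, 9, ?, 81, 243, which is powers of 3.
So the missing entry in track B is 27.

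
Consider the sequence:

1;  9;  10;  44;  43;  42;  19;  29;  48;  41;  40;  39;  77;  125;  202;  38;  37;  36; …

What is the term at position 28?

32

The slot pattern repeats as AAABBB (period 6), so there are 2 interleaved tracks.
Track A: 1, 9, 10, 19, 29, 48, 77, 125, 202 (each term equals the sum of the previous two).
Track B: 44, 43, 42, 41, 40, 39, 38, 37, 36 (arithmetic with common difference −1).
The 28th slot belongs to track B; its 13th term is 32.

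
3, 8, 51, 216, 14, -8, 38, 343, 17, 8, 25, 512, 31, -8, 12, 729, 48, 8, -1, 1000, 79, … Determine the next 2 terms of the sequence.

-8, -14

Split by position mod 4: positions 1, 5, 9, … form one track, and each other residue class forms its own.
Subsequence A: 3, 14, 17, 31, 48, 79 — Fibonacci-style (each term is the sum of the two before it).
Subsequence B: 8, -8, 8, -8, 8 — oscillating between 8 and -8.
Subsequence C: 51, 38, 25, 12, -1 — linear: a_n = 64 − 13·n.
Subsequence D: 216, 343, 512, 729, 1000 — the cubes 6³, 7³, 8³, ….
Term 22 comes from subsequence B (its 6th entry): -8.
The 23rd slot belongs to subsequence C; its 6th term is -14.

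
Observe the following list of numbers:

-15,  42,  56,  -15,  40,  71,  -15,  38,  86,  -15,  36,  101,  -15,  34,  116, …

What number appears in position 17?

32

Read the sequence 3 terms at a time; column i is its own pattern.
Track A: -15, -15, -15, -15, -15. Constant -15.
Track B: 42, 40, 38, 36, 34. Arithmetic with common difference −2.
Track C: 56, 71, 86, 101, 116. Adding 15 each time.
The 17th slot belongs to track B; its 6th term is 32.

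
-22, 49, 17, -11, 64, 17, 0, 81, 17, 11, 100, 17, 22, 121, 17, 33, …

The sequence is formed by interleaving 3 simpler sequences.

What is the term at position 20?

Split by position mod 3: positions 1, 4, 7, … form one track, and each other residue class forms its own.
Subsequence A: -22, -11, 0, 11, 22, 33 (adding 11 each time).
Subsequence B: 49, 64, 81, 100, 121 (the squares 7², 8², 9², …).
Subsequence C: 17, 17, 17, 17, 17 (constant 17).
Position 20 falls in subsequence B as its term 7, giving 169.

169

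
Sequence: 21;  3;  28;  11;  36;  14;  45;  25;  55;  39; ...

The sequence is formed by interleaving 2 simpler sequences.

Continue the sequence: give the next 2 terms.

Split by position mod 2 into 2 tracks.
Subsequence A: 21, 28, 36, 45, 55 (triangular numbers n(n+1)/2 for n = 6, 7, …).
Subsequence B: 3, 11, 14, 25, 39 (Fibonacci-style (each term is the sum of the two before it)).
Position 11 → subsequence A, term 6 = 66.
The 12th slot belongs to subsequence B; its 6th term is 64.

66, 64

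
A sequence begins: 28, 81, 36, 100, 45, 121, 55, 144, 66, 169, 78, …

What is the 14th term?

225

Taking every 2nd term gives 2 separate tracks.
Subsequence A is 28, 36, 45, 55, 66, 78, which is triangular numbers starting at T_7.
Subsequence B is 81, 100, 121, 144, 169, which is consecutive squares n² from n = 9.
Position 14 → subsequence B, term 7 = 225.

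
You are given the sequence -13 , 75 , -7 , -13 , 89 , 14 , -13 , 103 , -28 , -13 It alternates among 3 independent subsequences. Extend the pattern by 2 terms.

117, 56

Taking every 3rd term gives 3 separate tracks.
Track A is -13, -13, -13, -13, which is constant -13.
Track B is 75, 89, 103, which is arithmetic with common difference +14.
Track C is -7, 14, -28, which is a geometric progression (common ratio -2).
The 11th slot belongs to track B; its 4th term is 117.
The 12th slot belongs to track C; its 4th term is 56.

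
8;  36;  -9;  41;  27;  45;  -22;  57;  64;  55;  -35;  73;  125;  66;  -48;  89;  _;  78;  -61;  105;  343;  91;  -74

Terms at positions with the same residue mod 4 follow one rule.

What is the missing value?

216

The terms cycle through 4 interleaved subsequences.
Subsequence A: 8, 27, 64, 125, ?, 343 (the cubes 2³, 3³, 4³, …).
Subsequence B: 36, 45, 55, 66, 78, 91 (triangular numbers n(n+1)/2 for n = 8, 9, …).
Subsequence C: -9, -22, -35, -48, -61, -74 (arithmetic with common difference −13).
Subsequence D: 41, 57, 73, 89, 105 (arithmetic with common difference +16).
Filling subsequence A at index 5 by its rule yields 216.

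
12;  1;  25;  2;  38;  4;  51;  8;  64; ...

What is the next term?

Taking every 2nd term gives 2 separate tracks.
Stream A: 12, 25, 38, 51, 64 — arithmetic, step +13.
Stream B: 1, 2, 4, 8 — successive powers of 2.
The 10th slot belongs to stream B; its 5th term is 16.

16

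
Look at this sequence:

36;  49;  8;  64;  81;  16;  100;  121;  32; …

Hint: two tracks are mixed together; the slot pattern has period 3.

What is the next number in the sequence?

Positions follow the repeating pattern AAB; grouping by letter gives 2 tracks.
Stream A = 36, 49, 64, 81, 100, 121: the squares 6², 7², 8², ….
Stream B = 8, 16, 32: powers of 2.
Position 10 falls in stream A as its term 7, giving 144.

144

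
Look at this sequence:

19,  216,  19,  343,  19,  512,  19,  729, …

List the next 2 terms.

19, 1000

The terms cycle through 2 interleaved subsequences.
Track A is 19, 19, 19, 19, which is constant 19.
Track B is 216, 343, 512, 729, which is perfect cubes starting at 6³.
Term 9 comes from track A (its 5th entry): 19.
Position 10 falls in track B as its term 5, giving 1000.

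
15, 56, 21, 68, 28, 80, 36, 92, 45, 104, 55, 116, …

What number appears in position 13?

Split by position mod 2 into 2 tracks.
Subsequence A: 15, 21, 28, 36, 45, 55 — triangular numbers n(n+1)/2 for n = 5, 6, ….
Subsequence B: 56, 68, 80, 92, 104, 116 — linear: a_n = 44 + 12·n.
Position 13 → subsequence A, term 7 = 66.

66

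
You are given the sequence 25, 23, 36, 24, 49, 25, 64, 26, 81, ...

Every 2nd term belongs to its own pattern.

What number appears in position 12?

The terms cycle through 2 interleaved subsequences.
Subsequence A: 25, 36, 49, 64, 81. Perfect squares starting at 5².
Subsequence B: 23, 24, 25, 26. Adding 1 each time.
Term 12 comes from subsequence B (its 6th entry): 28.

28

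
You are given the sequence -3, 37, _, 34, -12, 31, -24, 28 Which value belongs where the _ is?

Taking every 2nd term gives 2 separate tracks.
Stream A: -3, ?, -12, -24 (a geometric progression (common ratio 2)).
Stream B: 37, 34, 31, 28 (arithmetic, step −3).
So the missing entry in stream A is -6.

-6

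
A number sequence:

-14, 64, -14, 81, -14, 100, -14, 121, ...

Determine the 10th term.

144

Positions 1, 3, 5, … form one subsequence and positions 2, 4, 6, … form another.
Track A: -14, -14, -14, -14. Always -14.
Track B: 64, 81, 100, 121. The squares 8², 9², 10², ….
The 10th slot belongs to track B; its 5th term is 144.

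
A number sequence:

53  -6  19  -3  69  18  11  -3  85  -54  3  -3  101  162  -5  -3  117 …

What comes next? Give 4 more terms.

The terms cycle through 4 interleaved subsequences.
Stream A: 53, 69, 85, 101, 117 — arithmetic with common difference +16.
Stream B: -6, 18, -54, 162 — a geometric progression (common ratio -3).
Stream C: 19, 11, 3, -5 — arithmetic with common difference −8.
Stream D: -3, -3, -3, -3 — the constant sequence -3.
The 18th slot belongs to stream B; its 5th term is -486.
The 19th slot belongs to stream C; its 5th term is -13.
Term 20 comes from stream D (its 5th entry): -3.
Position 21 falls in stream A as its term 6, giving 133.

-486, -13, -3, 133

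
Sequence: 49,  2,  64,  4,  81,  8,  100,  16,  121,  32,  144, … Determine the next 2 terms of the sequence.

The terms cycle through 2 interleaved subsequences.
Track A: 49, 64, 81, 100, 121, 144 — perfect squares starting at 7².
Track B: 2, 4, 8, 16, 32 — successive powers of 2.
The 12th slot belongs to track B; its 6th term is 64.
Position 13 falls in track A as its term 7, giving 169.

64, 169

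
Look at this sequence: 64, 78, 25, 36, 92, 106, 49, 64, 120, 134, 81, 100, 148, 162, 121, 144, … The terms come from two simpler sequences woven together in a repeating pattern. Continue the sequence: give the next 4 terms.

176, 190, 169, 196

The slot pattern repeats as AABB (period 4), so there are 2 interleaved tracks.
Track A: 64, 78, 92, 106, 120, 134, 148, 162 (arithmetic with common difference +14).
Track B: 25, 36, 49, 64, 81, 100, 121, 144 (consecutive squares n² from n = 5).
Term 17 comes from track A (its 9th entry): 176.
Position 18 → track A, term 10 = 190.
The 19th slot belongs to track B; its 9th term is 169.
Position 20 falls in track B as its term 10, giving 196.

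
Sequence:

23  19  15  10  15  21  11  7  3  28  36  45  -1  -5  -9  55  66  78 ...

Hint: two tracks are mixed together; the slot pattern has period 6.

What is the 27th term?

Positions follow the repeating pattern AAABBB; grouping by letter gives 2 tracks.
Track A: 23, 19, 15, 11, 7, 3, -1, -5, -9 (linear: a_n = 27 − 4·n).
Track B: 10, 15, 21, 28, 36, 45, 55, 66, 78 (the triangular numbers T_4, T_5, …).
Term 27 comes from track A (its 15th entry): -33.

-33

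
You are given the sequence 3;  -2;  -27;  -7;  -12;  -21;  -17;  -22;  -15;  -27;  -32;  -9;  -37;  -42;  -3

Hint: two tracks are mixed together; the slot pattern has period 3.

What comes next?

-47

Positions follow the repeating pattern AAB; grouping by letter gives 2 tracks.
Track A: 3, -2, -7, -12, -17, -22, -27, -32, -37, -42 — arithmetic, step −5.
Track B: -27, -21, -15, -9, -3 — adding 6 each time.
Position 16 falls in track A as its term 11, giving -47.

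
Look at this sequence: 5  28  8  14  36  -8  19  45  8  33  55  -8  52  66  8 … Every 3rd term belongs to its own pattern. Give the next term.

85

Split by position mod 3: positions 1, 4, 7, … form one track, and each other residue class forms its own.
Track A: 5, 14, 19, 33, 52 — Fibonacci-style (each term is the sum of the two before it).
Track B: 28, 36, 45, 55, 66 — triangular numbers starting at T_7.
Track C: 8, -8, 8, -8, 8 — oscillating between 8 and -8.
Position 16 → track A, term 6 = 85.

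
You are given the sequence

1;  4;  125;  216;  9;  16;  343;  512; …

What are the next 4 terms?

25, 36, 729, 1000

The slot pattern repeats as AABB (period 4), so there are 2 interleaved tracks.
Subsequence A: 1, 4, 9, 16 (the squares 1², 2², 3², …).
Subsequence B: 125, 216, 343, 512 (perfect cubes starting at 5³).
Position 9 falls in subsequence A as its term 5, giving 25.
Position 10 falls in subsequence A as its term 6, giving 36.
Term 11 comes from subsequence B (its 5th entry): 729.
The 12th slot belongs to subsequence B; its 6th term is 1000.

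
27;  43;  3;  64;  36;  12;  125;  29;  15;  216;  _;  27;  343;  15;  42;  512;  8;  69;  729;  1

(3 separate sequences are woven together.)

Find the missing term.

Read the sequence 3 terms at a time; column i is its own pattern.
Track A = 27, 64, 125, 216, 343, 512, 729: perfect cubes starting at 3³.
Track B = 43, 36, 29, ?, 15, 8, 1: arithmetic, step −7.
Track C = 3, 12, 15, 27, 42, 69: a Fibonacci-like recurrence a_n = a_{n-1} + a_{n-2}.
Filling track B at index 4 by its rule yields 22.

22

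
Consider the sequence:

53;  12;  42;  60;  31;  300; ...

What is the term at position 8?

1500

Odd-indexed and even-indexed terms follow separate rules.
Subsequence A = 53, 42, 31: subtracting 11 each time.
Subsequence B = 12, 60, 300: geometric, ×5 each step.
Term 8 comes from subsequence B (its 4th entry): 1500.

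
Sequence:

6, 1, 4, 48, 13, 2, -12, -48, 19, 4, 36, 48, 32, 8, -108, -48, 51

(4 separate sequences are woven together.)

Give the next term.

The terms cycle through 4 interleaved subsequences.
Subsequence A = 6, 13, 19, 32, 51: Fibonacci-style (each term is the sum of the two before it).
Subsequence B = 1, 2, 4, 8: powers of 2.
Subsequence C = 4, -12, 36, -108: multiplying by -3 each time.
Subsequence D = 48, -48, 48, -48: oscillating between 48 and -48.
Position 18 falls in subsequence B as its term 5, giving 16.

16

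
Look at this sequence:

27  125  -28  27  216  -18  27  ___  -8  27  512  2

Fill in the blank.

343

Split by position mod 3 into 3 tracks.
Subsequence A: 27, 27, 27, 27 — the constant sequence 27.
Subsequence B: 125, 216, ?, 512 — consecutive cubes n³ from n = 5.
Subsequence C: -28, -18, -8, 2 — arithmetic with common difference +10.
Filling subsequence B at index 3 by its rule yields 343.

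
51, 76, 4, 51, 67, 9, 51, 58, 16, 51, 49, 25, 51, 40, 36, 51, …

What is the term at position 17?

Read the sequence 3 terms at a time; column i is its own pattern.
Track A: 51, 51, 51, 51, 51, 51 — the constant sequence 51.
Track B: 76, 67, 58, 49, 40 — arithmetic with common difference −9.
Track C: 4, 9, 16, 25, 36 — consecutive squares n² from n = 2.
Term 17 comes from track B (its 6th entry): 31.

31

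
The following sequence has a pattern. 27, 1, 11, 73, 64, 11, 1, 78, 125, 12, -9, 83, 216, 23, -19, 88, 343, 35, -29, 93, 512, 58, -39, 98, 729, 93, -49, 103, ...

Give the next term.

Read the sequence 4 terms at a time; column i is its own pattern.
Track A is 27, 64, 125, 216, 343, 512, 729, which is consecutive cubes n³ from n = 3.
Track B is 1, 11, 12, 23, 35, 58, 93, which is Fibonacci-style (each term is the sum of the two before it).
Track C is 11, 1, -9, -19, -29, -39, -49, which is linear: a_n = 21 − 10·n.
Track D is 73, 78, 83, 88, 93, 98, 103, which is arithmetic, step +5.
The 29th slot belongs to track A; its 8th term is 1000.

1000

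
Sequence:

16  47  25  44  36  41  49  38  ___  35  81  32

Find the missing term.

64

Split by position mod 2 into 2 tracks.
Stream A: 16, 25, 36, 49, ?, 81 (consecutive squares n² from n = 4).
Stream B: 47, 44, 41, 38, 35, 32 (arithmetic, step −3).
So the missing entry in stream A is 64.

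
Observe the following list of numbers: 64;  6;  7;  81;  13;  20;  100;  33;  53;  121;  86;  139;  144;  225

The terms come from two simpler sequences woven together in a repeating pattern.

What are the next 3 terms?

364, 169, 589

The slot pattern repeats as ABB (period 3), so there are 2 interleaved tracks.
Subsequence A = 64, 81, 100, 121, 144: consecutive squares n² from n = 8.
Subsequence B = 6, 7, 13, 20, 33, 53, 86, 139, 225: a Fibonacci-like recurrence a_n = a_{n-1} + a_{n-2}.
Position 15 falls in subsequence B as its term 10, giving 364.
Term 16 comes from subsequence A (its 6th entry): 169.
The 17th slot belongs to subsequence B; its 11th term is 589.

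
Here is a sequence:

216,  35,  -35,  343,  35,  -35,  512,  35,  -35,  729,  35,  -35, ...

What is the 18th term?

Reading positions in blocks of 3 reveals the pattern ABB — 2 tracks woven together.
Subsequence A = 216, 343, 512, 729: the cubes 6³, 7³, 8³, ….
Subsequence B = 35, -35, 35, -35, 35, -35, 35, -35: alternating ±35.
Position 18 falls in subsequence B as its term 12, giving -35.

-35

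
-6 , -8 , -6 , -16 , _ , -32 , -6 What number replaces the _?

-6

The terms cycle through 2 interleaved subsequences.
Track A: -6, -6, ?, -6 — always -6.
Track B: -8, -16, -32 — multiplying by 2 each time.
Track A's pattern makes the blank -6.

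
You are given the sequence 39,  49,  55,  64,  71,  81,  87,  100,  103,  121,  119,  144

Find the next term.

135

Odd-indexed and even-indexed terms follow separate rules.
Track A: 39, 55, 71, 87, 103, 119 — arithmetic, step +16.
Track B: 49, 64, 81, 100, 121, 144 — the squares 7², 8², 9², ….
Position 13 falls in track A as its term 7, giving 135.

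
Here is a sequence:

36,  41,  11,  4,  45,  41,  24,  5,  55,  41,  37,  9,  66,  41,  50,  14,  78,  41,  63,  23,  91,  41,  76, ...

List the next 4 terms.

Split by position mod 4: positions 1, 5, 9, … form one track, and each other residue class forms its own.
Stream A: 36, 45, 55, 66, 78, 91. Triangular numbers starting at T_8.
Stream B: 41, 41, 41, 41, 41, 41. Constant 41.
Stream C: 11, 24, 37, 50, 63, 76. Adding 13 each time.
Stream D: 4, 5, 9, 14, 23. Each term equals the sum of the previous two.
The 24th slot belongs to stream D; its 6th term is 37.
The 25th slot belongs to stream A; its 7th term is 105.
Term 26 comes from stream B (its 7th entry): 41.
Term 27 comes from stream C (its 7th entry): 89.

37, 105, 41, 89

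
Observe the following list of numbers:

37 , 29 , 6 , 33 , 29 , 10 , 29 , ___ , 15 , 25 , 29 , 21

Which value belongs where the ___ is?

29

Taking every 3rd term gives 3 separate tracks.
Track A: 37, 33, 29, 25 (arithmetic, step −4).
Track B: 29, 29, ?, 29 (always 29).
Track C: 6, 10, 15, 21 (triangular numbers n(n+1)/2 for n = 3, 4, …).
The gap is track B's term 3; the rule gives 29.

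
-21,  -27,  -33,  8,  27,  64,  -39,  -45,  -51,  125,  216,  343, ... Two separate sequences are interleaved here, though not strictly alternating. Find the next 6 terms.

-57, -63, -69, 512, 729, 1000

Reading positions in blocks of 6 reveals the pattern AAABBB — 2 tracks woven together.
Subsequence A is -21, -27, -33, -39, -45, -51, which is arithmetic with common difference −6.
Subsequence B is 8, 27, 64, 125, 216, 343, which is the cubes 2³, 3³, 4³, ….
Position 13 → subsequence A, term 7 = -57.
Position 14 falls in subsequence A as its term 8, giving -63.
Position 15 falls in subsequence A as its term 9, giving -69.
The 16th slot belongs to subsequence B; its 7th term is 512.
Term 17 comes from subsequence B (its 8th entry): 729.
Position 18 falls in subsequence B as its term 9, giving 1000.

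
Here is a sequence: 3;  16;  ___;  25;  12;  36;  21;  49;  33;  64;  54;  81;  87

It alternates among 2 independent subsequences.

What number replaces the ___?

Odd-indexed and even-indexed terms follow separate rules.
Track A is 3, ?, 12, 21, 33, 54, 87, which is a Fibonacci-like recurrence a_n = a_{n-1} + a_{n-2}.
Track B is 16, 25, 36, 49, 64, 81, which is consecutive squares n² from n = 4.
So the missing entry in track A is 9.

9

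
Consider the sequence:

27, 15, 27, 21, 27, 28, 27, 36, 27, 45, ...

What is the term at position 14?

Split by position mod 2 into 2 tracks.
Track A: 27, 27, 27, 27, 27 (constant 27).
Track B: 15, 21, 28, 36, 45 (triangular numbers starting at T_5).
Position 14 → track B, term 7 = 66.

66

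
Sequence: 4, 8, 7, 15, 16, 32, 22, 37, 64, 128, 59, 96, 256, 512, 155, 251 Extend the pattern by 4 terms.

1024, 2048, 406, 657

The slot pattern repeats as AABB (period 4), so there are 2 interleaved tracks.
Track A: 4, 8, 16, 32, 64, 128, 256, 512 (multiplying by 2 each time).
Track B: 7, 15, 22, 37, 59, 96, 155, 251 (a Fibonacci-like recurrence a_n = a_{n-1} + a_{n-2}).
The 17th slot belongs to track A; its 9th term is 1024.
Position 18 falls in track A as its term 10, giving 2048.
The 19th slot belongs to track B; its 9th term is 406.
Term 20 comes from track B (its 10th entry): 657.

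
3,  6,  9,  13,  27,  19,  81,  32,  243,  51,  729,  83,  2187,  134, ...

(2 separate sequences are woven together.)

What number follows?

Positions 1, 3, 5, … form one subsequence and positions 2, 4, 6, … form another.
Subsequence A: 3, 9, 27, 81, 243, 729, 2187 — successive powers of 3.
Subsequence B: 6, 13, 19, 32, 51, 83, 134 — a Fibonacci-like recurrence a_n = a_{n-1} + a_{n-2}.
Position 15 falls in subsequence A as its term 8, giving 6561.

6561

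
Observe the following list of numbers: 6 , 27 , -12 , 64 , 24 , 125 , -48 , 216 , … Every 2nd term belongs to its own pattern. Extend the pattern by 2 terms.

The terms cycle through 2 interleaved subsequences.
Stream A: 6, -12, 24, -48. Multiplying by -2 each time.
Stream B: 27, 64, 125, 216. Perfect cubes starting at 3³.
The 9th slot belongs to stream A; its 5th term is 96.
Term 10 comes from stream B (its 5th entry): 343.

96, 343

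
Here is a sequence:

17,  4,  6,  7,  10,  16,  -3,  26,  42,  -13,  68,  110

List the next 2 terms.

The slot pattern repeats as ABB (period 3), so there are 2 interleaved tracks.
Subsequence A is 17, 7, -3, -13, which is linear: a_n = 27 − 10·n.
Subsequence B is 4, 6, 10, 16, 26, 42, 68, 110, which is a Fibonacci-like recurrence a_n = a_{n-1} + a_{n-2}.
The 13th slot belongs to subsequence A; its 5th term is -23.
Position 14 → subsequence B, term 9 = 178.

-23, 178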